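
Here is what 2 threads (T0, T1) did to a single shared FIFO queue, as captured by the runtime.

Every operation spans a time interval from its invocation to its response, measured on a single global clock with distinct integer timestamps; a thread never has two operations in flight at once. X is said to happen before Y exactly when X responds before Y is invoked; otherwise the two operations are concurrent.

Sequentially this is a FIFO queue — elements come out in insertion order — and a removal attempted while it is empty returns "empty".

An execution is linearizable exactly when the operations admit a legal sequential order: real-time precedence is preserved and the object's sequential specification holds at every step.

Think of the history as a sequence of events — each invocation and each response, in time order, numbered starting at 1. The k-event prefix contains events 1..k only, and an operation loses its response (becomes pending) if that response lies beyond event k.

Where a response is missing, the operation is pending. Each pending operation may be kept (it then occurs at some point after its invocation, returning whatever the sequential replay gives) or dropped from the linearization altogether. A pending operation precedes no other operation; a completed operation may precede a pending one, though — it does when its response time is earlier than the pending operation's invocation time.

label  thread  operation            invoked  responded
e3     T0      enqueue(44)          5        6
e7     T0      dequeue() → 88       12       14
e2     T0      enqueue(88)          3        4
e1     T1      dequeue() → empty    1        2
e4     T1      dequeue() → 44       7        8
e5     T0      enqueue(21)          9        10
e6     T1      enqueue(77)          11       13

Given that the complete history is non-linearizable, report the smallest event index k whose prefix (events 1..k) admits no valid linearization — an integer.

8

events 1..7 are still linearizable — one witness is e1, e2, e3:
step 1: e1 dequeue() → empty — queue <>
step 2: e2 enqueue(88) — queue <88>
step 3: e3 enqueue(44) — queue <88,44>
once event 8 joins (e4's response, time 8), exhaustive search finds no witness
for example e1, e2, e3, e4 fails at step 4: e4 dequeue() → 44 is not legal there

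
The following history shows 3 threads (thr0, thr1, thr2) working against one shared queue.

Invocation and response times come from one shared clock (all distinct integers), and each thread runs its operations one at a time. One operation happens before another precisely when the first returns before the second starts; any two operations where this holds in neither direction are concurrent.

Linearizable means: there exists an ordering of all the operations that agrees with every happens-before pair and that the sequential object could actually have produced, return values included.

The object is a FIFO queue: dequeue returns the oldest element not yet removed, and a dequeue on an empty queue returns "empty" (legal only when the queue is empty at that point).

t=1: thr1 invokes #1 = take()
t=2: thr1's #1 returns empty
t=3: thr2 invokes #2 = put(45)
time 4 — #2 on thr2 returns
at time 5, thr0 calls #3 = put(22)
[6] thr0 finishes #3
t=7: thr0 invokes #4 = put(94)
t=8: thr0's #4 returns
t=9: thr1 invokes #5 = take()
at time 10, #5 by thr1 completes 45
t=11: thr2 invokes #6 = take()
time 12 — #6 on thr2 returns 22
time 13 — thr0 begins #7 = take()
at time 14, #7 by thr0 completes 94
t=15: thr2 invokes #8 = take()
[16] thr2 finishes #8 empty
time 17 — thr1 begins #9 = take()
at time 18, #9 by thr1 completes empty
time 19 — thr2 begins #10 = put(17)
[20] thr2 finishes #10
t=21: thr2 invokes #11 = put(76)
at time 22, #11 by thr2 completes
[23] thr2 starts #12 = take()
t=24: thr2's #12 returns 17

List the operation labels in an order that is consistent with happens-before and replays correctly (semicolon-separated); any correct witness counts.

step 1: #1 take() → empty — queue <>
step 2: #2 put(45) — queue <45>
step 3: #3 put(22) — queue <45,22>
step 4: #4 put(94) — queue <45,22,94>
step 5: #5 take() → 45 — queue <22,94>
step 6: #6 take() → 22 — queue <94>
step 7: #7 take() → 94 — queue <>
step 8: #8 take() → empty — queue <>
step 9: #9 take() → empty — queue <>
step 10: #10 put(17) — queue <17>
step 11: #11 put(76) — queue <17,76>
step 12: #12 take() → 17 — queue <76>

#1; #2; #3; #4; #5; #6; #7; #8; #9; #10; #11; #12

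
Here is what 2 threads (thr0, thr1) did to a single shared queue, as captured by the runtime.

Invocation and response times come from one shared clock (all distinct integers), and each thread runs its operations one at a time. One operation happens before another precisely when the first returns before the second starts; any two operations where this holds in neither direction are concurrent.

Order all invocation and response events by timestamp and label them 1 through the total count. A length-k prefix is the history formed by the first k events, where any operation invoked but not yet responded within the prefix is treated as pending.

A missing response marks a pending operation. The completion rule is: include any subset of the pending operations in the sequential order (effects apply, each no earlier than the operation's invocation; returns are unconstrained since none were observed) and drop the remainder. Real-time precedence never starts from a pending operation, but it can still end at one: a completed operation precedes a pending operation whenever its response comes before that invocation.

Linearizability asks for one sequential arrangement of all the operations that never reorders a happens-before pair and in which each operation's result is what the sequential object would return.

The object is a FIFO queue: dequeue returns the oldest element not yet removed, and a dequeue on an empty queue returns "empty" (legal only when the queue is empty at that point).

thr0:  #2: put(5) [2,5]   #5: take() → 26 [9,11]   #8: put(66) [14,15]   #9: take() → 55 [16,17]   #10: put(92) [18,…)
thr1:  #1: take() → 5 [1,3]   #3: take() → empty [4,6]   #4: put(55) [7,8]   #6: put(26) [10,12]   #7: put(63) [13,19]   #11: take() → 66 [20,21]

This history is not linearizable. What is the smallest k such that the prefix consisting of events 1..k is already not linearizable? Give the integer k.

a valid linearization of events 1..10 exists, for instance #2, #1, #3, #4:
step 1: #2 put(5) — queue <5>
step 2: #1 take() → 5 — queue <>
step 3: #3 take() → empty — queue <>
step 4: #4 put(55) — queue <55>
at event 11 (#5's time-11 response) nothing linearizes any more
including or dropping the 1 pending operation (#6) in any combination fails
for example #1, #2, #3, #4, #5 (pending dropped) fails at step 1: #1 take() → 5 is not legal there
for example #1, #3, #2, #4, #5 (pending dropped) fails at step 1: #1 take() → 5 is not legal there

11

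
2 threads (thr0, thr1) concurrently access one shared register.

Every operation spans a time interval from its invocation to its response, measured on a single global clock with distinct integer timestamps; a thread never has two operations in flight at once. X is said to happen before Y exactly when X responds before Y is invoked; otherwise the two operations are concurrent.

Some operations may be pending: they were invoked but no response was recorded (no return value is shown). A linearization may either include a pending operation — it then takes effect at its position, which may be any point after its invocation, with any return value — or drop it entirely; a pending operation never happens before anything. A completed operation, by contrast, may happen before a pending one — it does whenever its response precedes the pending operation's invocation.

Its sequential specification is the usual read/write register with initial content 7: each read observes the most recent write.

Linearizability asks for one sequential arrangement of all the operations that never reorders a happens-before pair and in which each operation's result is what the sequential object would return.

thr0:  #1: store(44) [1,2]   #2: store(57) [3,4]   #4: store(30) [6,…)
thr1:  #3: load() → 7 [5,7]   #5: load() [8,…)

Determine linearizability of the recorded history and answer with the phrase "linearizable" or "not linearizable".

already the first 7 events (up to #3's response at time 7) admit no linearization; the first 6 still do
exhaustive check: the 3 completed register ops admit one real-time order; illegal
every completion of the 1 pending operation (#4) was checked; none linearizes
for example #1, #2, #3 (pending dropped) fails at step 3: #3 load() → 7 is not legal there

not linearizable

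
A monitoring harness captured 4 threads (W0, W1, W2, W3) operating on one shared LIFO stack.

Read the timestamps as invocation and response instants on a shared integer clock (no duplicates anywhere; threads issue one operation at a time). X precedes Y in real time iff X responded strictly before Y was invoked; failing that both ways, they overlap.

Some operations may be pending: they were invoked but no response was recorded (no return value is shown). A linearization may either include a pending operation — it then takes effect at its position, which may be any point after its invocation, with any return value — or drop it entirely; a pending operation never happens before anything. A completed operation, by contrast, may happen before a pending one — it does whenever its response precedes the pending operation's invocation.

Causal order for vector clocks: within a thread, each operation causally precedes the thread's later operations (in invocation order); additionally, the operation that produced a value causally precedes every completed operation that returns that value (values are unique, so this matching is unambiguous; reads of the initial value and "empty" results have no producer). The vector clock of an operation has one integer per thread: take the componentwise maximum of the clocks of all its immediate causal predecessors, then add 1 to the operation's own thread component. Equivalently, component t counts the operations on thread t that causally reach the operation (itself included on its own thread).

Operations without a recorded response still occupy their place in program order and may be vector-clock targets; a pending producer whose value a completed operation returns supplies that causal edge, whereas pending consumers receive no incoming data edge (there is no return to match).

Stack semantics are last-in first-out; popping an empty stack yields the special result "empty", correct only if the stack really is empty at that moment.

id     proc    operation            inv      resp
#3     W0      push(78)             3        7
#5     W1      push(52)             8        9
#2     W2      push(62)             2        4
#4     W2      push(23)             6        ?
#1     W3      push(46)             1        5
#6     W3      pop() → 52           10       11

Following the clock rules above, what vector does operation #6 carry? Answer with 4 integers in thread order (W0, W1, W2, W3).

#1 (invocation 1): nothing precedes it; W3's component alone gives (0, 0, 0, 1)
#2 (invocation 2): nothing precedes it; W2's component alone gives (0, 0, 1, 0)
#5 (invocation 8): nothing precedes it; W1's component alone gives (0, 1, 0, 0)
#3 (invocation 3): nothing precedes it; W0's component alone gives (1, 0, 0, 0)
from VC(#2)=(0, 0, 1, 0), #4 (invoked 6) maxes components and bumps W2 → (0, 0, 2, 0)
from VC(#1)=(0, 0, 0, 1), VC(#5)=(0, 1, 0, 0), #6 (invoked 10) maxes components and bumps W3 → (0, 1, 0, 2)
target: VC(#6) = (0, 1, 0, 2)

(0, 1, 0, 2)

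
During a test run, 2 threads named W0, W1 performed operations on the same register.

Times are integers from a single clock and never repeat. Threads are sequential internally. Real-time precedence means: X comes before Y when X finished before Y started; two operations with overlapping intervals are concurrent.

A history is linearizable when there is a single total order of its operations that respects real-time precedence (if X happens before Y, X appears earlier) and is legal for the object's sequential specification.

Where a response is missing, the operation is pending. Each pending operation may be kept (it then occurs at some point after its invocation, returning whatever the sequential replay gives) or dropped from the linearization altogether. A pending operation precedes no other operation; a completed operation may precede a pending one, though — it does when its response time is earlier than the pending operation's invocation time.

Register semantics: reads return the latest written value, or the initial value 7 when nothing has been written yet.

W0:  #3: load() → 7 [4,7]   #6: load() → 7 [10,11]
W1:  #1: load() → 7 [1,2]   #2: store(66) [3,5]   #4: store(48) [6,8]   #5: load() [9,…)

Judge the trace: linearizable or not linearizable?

not linearizable

prefix check: 1..10 passes, 1..11 fails once #6's time-11 response joins
no legal order exists: 3 real-time-consistent candidates over 5 completed register operations, all rejected
no escape via the 1 pending operation (#5): every completion choice fails
one such order, #1, #2, #3, #4, #6 (pending dropped), breaks at step 3 where #3 load() → 7 is illegal
one such order, #1, #2, #4, #3, #6 (pending dropped), breaks at step 4 where #3 load() → 7 is illegal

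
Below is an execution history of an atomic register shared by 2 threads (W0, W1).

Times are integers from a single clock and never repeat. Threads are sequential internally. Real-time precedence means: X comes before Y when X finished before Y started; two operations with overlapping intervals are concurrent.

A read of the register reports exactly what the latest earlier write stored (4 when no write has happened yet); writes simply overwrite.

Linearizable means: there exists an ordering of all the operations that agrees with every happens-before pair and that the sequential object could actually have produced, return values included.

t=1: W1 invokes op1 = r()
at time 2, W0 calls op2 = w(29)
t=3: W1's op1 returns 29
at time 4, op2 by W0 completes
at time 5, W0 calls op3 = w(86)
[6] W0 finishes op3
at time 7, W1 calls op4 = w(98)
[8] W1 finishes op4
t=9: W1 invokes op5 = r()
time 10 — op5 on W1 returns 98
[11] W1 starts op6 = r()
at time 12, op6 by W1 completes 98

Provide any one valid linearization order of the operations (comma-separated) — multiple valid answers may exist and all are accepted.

op2, op1, op3, op4, op5, op6

after step 1 (op2 w(29)): value 29
after step 2 (op1 r() → 29): value 29
after step 3 (op3 w(86)): value 86
after step 4 (op4 w(98)): value 98
after step 5 (op5 r() → 98): value 98
after step 6 (op6 r() → 98): value 98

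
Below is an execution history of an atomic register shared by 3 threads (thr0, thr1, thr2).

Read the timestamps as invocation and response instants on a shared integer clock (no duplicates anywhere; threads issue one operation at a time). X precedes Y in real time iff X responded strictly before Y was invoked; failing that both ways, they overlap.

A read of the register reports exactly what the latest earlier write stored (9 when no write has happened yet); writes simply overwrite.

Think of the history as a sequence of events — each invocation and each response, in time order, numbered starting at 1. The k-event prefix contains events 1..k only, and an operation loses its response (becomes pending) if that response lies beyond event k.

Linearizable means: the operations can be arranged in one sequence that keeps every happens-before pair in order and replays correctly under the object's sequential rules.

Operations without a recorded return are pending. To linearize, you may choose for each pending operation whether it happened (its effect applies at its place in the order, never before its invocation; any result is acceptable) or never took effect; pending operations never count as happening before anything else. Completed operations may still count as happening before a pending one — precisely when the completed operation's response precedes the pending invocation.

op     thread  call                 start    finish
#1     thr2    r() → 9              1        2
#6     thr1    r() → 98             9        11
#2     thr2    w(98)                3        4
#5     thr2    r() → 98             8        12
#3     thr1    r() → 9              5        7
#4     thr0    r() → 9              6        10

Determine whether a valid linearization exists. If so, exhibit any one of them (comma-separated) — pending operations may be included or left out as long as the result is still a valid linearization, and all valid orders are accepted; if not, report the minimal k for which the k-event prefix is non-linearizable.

already the first 7 events (up to #3's response at time 7) admit no linearization; the first 6 still do
the sole real-time-consistent order of 3 completed operations fails the atomic register replay
no completion choice of the 1 pending operation (#4) rescues it — every subset was tried
e.g. #1, #2, #3 (pending dropped): illegal at step 3, since #3 r() → 9 cannot apply there

not linearizable — minimal violating prefix: 7 events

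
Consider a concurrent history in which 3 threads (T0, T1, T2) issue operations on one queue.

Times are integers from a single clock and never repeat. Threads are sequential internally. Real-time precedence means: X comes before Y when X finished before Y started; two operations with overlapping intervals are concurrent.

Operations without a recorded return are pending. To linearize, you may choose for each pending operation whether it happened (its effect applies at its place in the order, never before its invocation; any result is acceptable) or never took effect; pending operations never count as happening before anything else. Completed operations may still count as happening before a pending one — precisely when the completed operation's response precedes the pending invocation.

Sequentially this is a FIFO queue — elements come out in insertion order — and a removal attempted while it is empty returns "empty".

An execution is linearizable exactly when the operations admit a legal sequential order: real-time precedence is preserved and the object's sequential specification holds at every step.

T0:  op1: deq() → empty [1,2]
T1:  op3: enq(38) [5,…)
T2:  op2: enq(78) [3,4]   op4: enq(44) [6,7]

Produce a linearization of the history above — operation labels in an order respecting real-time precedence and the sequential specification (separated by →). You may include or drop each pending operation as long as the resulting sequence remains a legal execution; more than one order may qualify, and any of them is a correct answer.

op1 → op2 → op3 → op4

after step 1 (op1 deq() → empty): queue <>
after step 2 (op2 enq(78)): queue <78>
after step 3 (op3 enq(38) (pending, included)): queue <78,38>
after step 4 (op4 enq(44)): queue <78,38,44>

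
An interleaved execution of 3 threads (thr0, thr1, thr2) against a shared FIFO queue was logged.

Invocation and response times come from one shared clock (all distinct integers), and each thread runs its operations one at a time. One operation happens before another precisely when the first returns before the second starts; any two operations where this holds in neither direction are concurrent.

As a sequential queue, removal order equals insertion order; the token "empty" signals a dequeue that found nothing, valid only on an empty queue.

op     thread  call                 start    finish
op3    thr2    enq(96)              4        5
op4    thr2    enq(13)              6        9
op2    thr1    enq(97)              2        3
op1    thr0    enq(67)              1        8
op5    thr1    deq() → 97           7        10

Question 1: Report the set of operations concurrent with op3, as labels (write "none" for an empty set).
op1

concurrent with op3 ([4,5]): every op whose interval crosses 4..5
op1 [1,8]: concurrent
op2 [2,3]: before
op4 [6,9]: after
op5 [7,10]: after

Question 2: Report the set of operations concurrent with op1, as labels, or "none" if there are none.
op2, op3, op4, op5

op1 spans [1,8]; an op avoiding the whole window 1..8 is ordered, any other is concurrent
op2 [2,3]: concurrent
op3 [4,5]: concurrent
op4 [6,9]: concurrent
op5 [7,10]: concurrent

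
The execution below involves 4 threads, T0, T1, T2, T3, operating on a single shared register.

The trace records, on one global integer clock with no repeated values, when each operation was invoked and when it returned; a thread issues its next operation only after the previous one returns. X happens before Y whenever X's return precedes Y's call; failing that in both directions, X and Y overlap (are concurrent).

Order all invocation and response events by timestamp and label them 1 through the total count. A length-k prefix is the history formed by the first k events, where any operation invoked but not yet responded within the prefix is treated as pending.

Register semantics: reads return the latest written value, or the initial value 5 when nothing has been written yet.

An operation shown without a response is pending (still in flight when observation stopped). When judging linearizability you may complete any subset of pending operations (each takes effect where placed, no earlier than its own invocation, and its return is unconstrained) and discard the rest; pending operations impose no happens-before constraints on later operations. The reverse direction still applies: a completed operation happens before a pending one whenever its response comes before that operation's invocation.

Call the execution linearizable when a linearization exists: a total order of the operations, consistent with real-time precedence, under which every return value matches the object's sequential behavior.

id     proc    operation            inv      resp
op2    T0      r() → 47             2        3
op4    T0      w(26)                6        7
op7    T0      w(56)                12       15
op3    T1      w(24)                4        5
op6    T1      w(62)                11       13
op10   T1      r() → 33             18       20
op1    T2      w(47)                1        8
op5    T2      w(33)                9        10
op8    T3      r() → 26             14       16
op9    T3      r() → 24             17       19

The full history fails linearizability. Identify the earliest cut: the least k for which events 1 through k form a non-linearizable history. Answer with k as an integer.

16

a valid linearization of events 1..15 exists, for instance op1, op2, op3, op4, op5, op6, op7:
step 1: op1 w(47) — value 47
step 2: op2 r() → 47 — value 47
step 3: op3 w(24) — value 24
step 4: op4 w(26) — value 26
step 5: op5 w(33) — value 33
step 6: op6 w(62) — value 62
step 7: op7 w(56) — value 56
adding event 16 (op8 responds at 16) leaves no legal real-time order
sample order op1, op2, op3, op4, op5, op6, op7, op8 stalls at step 8 — op8 r() → 26 has no legal effect
sample order op1, op2, op3, op4, op5, op6, op8, op7 stalls at step 7 — op8 r() → 26 has no legal effect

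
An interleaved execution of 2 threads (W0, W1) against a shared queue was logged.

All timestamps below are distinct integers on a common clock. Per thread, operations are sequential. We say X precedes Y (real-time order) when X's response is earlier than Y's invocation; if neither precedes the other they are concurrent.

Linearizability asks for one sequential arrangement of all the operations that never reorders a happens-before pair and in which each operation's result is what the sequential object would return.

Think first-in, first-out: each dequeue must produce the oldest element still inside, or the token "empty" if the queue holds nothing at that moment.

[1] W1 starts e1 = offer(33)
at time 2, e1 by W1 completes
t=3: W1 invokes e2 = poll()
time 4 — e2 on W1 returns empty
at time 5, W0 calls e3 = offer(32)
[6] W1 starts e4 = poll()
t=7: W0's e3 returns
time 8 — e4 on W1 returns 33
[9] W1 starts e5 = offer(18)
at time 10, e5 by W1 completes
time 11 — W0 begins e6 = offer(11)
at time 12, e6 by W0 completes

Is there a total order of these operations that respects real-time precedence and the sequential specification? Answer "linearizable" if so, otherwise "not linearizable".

not linearizable

cut after 3 events: linearizable; cut after 4 events (e2 responds, time 4): not linearizable
the completed operations (2 total) allow one real-time order; the queue replay rejects it
e.g. e1, e2: illegal at step 2, since e2 poll() → empty cannot apply there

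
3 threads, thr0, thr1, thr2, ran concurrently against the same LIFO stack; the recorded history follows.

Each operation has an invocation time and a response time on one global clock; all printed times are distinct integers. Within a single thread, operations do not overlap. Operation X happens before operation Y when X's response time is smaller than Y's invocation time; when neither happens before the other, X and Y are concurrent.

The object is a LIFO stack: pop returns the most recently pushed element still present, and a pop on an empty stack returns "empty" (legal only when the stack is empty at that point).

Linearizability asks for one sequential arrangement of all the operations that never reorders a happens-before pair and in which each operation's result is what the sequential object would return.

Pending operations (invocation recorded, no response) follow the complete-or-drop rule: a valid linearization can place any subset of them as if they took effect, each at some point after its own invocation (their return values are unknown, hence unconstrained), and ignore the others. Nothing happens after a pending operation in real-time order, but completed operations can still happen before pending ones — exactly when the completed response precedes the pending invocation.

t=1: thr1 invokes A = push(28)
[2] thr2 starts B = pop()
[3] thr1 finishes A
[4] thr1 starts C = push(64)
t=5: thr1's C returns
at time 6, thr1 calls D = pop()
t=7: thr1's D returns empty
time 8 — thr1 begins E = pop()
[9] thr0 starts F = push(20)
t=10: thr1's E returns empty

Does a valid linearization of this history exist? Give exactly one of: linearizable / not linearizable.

through event 6 a valid linearization exists; event 7 (D responding at time 7) ends that
a single order respects real time; the 3 completed LIFO stack operations fail replay along it
including or dropping the 1 pending operation (B) in any combination fails
take A, C, D (pending dropped): step 3 already fails, because D pop() → empty cannot occur there

not linearizable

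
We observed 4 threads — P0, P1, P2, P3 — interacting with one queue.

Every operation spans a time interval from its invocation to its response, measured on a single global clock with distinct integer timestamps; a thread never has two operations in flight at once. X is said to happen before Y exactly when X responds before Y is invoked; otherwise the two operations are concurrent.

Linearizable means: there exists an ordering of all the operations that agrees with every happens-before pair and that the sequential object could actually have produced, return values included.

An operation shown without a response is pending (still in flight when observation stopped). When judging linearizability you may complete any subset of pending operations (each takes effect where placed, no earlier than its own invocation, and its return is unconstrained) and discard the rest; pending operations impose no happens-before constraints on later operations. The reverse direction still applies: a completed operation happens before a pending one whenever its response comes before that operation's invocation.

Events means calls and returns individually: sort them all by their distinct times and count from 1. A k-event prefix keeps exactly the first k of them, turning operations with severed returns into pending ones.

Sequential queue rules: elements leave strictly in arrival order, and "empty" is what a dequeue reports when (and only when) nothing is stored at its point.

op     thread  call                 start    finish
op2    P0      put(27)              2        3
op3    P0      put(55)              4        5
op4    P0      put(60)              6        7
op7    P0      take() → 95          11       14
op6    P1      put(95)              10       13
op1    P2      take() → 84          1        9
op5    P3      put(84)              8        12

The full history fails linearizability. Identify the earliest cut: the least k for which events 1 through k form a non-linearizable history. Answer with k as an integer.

9

events 1..8 are linearizable; a witness order is op1, op2, op3, op4:
after step 1 (op1 take() (pending, included)): queue <>
after step 2 (op2 put(27)): queue <27>
after step 3 (op3 put(55)): queue <27,55>
after step 4 (op4 put(60)): queue <27,55,60>
adding event 9 (op1 responds at 9) leaves no legal real-time order
including or dropping the 1 pending operation (op5) in any combination fails
one such order, op1, op2, op3, op4 (pending dropped), breaks at step 1 where op1 take() → 84 is illegal
one such order, op2, op1, op3, op4 (pending dropped), breaks at step 2 where op1 take() → 84 is illegal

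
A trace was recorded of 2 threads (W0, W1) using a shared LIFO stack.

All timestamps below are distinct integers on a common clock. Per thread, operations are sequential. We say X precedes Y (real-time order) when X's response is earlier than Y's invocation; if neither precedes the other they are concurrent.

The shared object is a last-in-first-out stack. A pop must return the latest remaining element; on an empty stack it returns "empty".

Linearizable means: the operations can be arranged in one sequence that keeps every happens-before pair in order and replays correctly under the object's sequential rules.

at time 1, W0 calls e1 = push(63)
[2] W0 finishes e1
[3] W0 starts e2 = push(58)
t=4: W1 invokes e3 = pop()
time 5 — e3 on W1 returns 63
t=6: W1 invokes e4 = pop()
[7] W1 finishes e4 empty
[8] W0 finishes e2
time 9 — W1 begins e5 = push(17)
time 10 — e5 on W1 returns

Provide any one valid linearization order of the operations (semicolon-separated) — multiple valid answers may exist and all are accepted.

after step 1 (e1 push(63)): stack <63>
after step 2 (e3 pop() → 63): stack <>
after step 3 (e4 pop() → empty): stack <>
after step 4 (e2 push(58)): stack <58>
after step 5 (e5 push(17)): stack <58,17>

e1; e3; e4; e2; e5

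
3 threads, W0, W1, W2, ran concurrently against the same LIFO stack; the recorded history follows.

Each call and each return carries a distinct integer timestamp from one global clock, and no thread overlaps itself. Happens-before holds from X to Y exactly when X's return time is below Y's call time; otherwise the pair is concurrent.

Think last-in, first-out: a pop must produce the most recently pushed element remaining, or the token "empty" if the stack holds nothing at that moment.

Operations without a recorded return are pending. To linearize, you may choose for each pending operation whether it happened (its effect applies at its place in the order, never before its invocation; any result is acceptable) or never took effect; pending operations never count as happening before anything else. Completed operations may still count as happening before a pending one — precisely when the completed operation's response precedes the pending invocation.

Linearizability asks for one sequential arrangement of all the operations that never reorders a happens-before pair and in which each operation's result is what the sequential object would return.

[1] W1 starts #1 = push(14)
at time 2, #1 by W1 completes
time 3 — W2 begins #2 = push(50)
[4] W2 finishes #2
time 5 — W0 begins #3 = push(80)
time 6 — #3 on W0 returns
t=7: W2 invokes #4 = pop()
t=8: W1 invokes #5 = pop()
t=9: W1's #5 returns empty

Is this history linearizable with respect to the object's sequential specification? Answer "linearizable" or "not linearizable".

not linearizable

events 1..8 are fine; event 9 — the response of #5 at time 9 — makes the prefix non-linearizable
exhaustive check: the 4 completed LIFO stack ops admit one real-time order; illegal
including or dropping the 1 pending operation (#4) in any combination fails
take #1, #2, #3, #5 (pending dropped): step 4 already fails, because #5 pop() → empty cannot occur there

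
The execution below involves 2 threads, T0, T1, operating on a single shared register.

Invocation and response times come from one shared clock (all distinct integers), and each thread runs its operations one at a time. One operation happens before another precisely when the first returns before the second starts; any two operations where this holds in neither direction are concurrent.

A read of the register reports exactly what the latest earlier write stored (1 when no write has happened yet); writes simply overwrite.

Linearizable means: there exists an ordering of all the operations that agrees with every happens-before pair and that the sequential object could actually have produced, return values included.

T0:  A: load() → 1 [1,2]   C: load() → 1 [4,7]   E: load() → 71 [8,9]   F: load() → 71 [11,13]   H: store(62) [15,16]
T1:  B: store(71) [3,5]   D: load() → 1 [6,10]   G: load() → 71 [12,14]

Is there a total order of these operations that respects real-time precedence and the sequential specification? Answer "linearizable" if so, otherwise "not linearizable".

the violation lands at event 10, D's response at time 10: events 1..9 linearize, events 1..10 do not
every one of the 5 real-time-consistent orders over 5 completed register ops fails the sequential spec
e.g. A, B, C, D, E: illegal at step 3, since C load() → 1 cannot apply there
e.g. A, B, C, E, D: illegal at step 3, since C load() → 1 cannot apply there

not linearizable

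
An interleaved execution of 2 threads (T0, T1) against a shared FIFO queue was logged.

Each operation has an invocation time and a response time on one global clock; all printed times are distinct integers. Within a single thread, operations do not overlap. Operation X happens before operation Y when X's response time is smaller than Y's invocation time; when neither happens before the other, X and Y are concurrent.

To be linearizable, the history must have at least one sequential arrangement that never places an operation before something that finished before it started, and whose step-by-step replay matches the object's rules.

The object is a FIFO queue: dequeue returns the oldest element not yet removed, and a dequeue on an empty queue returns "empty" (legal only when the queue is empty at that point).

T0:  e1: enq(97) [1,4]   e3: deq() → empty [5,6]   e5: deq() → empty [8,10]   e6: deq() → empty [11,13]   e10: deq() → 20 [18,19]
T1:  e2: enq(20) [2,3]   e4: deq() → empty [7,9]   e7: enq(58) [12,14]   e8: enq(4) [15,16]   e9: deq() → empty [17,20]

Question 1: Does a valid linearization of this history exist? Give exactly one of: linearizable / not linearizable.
not linearizable

prefix check: 1..5 passes, 1..6 fails once e3's time-6 response joins
the 3 completed operations admit 2 real-time orders; each fails the FIFO queue replay
take e1, e2, e3: step 3 already fails, because e3 deq() → empty cannot occur there
take e2, e1, e3: step 3 already fails, because e3 deq() → empty cannot occur there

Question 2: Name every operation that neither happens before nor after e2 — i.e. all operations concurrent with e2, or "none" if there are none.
e1

e2 runs from 2 to 3; window-overlapping ops are concurrent
e1 [1,4]: concurrent
e3 [5,6]: after
e4 [7,9]: after
e5 [8,10]: after
e6 [11,13]: after
e7 [12,14]: after
e8 [15,16]: after
e9 [17,20]: after
e10 [18,19]: after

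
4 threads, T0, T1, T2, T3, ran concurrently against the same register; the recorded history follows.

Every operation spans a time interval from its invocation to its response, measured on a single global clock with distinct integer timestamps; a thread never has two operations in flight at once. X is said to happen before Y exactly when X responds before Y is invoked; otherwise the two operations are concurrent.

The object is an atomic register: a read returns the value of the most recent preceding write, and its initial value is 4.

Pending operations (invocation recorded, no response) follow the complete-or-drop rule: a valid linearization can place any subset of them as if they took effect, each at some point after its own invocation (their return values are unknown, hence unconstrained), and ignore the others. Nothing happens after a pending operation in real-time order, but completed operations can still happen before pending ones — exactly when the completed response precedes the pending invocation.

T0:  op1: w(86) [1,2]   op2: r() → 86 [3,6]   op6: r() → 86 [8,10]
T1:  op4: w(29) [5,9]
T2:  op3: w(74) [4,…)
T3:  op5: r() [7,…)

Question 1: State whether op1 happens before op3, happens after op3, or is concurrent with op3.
before

op1 spans [1,2], op3 spans [4,…)
resp(op1)=2 < inv(op3)=4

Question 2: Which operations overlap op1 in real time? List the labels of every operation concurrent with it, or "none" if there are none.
none

op1 runs from 1 to 2; window-overlapping ops are concurrent
op2 [3,6]: after
op3 [4,…): after
op4 [5,9]: after
op5 [7,…): after
op6 [8,10]: after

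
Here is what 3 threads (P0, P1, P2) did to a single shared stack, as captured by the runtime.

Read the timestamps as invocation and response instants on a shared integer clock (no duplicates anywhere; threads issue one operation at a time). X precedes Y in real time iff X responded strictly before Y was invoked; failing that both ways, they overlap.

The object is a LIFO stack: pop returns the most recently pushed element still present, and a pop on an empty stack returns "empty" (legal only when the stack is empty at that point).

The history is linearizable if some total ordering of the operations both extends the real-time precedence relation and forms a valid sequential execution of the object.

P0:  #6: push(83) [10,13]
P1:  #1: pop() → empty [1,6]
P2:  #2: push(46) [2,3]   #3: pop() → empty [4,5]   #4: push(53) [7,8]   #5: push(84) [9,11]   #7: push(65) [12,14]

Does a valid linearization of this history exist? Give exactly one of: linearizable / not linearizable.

the violation lands at event 6, #1's response at time 6: events 1..5 linearize, events 1..6 do not
every one of the 3 real-time-consistent orders over 3 completed stack ops fails the sequential spec
sample order #1, #2, #3 stalls at step 3 — #3 pop() → empty has no legal effect
sample order #2, #1, #3 stalls at step 2 — #1 pop() → empty has no legal effect

not linearizable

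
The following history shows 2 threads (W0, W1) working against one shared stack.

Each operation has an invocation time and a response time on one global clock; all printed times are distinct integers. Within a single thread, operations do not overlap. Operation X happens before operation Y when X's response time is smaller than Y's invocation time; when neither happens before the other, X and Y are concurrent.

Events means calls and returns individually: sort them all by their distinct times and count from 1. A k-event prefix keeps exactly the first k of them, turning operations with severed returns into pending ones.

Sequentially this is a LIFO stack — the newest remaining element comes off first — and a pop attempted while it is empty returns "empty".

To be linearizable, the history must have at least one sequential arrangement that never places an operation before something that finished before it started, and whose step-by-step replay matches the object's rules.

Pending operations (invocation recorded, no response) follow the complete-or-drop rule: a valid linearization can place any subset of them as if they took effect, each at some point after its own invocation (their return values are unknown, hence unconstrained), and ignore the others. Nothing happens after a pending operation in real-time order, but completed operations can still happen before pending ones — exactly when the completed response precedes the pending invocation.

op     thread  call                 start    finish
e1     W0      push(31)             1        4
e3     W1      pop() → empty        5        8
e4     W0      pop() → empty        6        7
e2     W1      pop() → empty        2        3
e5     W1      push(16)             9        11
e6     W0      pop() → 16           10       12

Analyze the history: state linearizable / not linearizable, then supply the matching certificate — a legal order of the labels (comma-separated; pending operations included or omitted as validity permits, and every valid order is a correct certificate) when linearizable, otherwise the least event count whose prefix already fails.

not linearizable — minimal violating prefix: 8 events

cut after 7 events: linearizable; cut after 8 events (e3 responds, time 8): not linearizable
every one of the 4 real-time-consistent orders over 4 completed stack ops fails the sequential spec
take e1, e2, e3, e4: step 2 already fails, because e2 pop() → empty cannot occur there
take e1, e2, e4, e3: step 2 already fails, because e2 pop() → empty cannot occur there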